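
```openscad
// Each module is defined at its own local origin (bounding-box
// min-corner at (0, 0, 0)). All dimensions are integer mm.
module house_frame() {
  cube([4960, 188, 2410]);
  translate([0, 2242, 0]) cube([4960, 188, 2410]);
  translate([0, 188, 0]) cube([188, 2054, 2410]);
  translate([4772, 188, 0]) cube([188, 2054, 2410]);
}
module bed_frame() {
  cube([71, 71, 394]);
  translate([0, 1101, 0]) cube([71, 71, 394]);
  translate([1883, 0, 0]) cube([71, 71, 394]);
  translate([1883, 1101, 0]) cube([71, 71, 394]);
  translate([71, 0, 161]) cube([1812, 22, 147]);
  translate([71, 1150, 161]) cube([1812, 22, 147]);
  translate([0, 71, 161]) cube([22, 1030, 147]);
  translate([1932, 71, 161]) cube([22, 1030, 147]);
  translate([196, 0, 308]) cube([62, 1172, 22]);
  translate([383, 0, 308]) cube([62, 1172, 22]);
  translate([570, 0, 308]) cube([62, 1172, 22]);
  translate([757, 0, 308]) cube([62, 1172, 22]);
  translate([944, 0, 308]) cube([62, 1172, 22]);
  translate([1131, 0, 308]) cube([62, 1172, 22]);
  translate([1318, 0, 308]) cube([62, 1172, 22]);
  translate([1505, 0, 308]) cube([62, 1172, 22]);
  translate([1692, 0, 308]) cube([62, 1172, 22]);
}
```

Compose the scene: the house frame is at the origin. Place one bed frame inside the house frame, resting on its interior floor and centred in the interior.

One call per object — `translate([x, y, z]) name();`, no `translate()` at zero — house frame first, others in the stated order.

house_frame();
translate([1503, 629, 0]) bed_frame();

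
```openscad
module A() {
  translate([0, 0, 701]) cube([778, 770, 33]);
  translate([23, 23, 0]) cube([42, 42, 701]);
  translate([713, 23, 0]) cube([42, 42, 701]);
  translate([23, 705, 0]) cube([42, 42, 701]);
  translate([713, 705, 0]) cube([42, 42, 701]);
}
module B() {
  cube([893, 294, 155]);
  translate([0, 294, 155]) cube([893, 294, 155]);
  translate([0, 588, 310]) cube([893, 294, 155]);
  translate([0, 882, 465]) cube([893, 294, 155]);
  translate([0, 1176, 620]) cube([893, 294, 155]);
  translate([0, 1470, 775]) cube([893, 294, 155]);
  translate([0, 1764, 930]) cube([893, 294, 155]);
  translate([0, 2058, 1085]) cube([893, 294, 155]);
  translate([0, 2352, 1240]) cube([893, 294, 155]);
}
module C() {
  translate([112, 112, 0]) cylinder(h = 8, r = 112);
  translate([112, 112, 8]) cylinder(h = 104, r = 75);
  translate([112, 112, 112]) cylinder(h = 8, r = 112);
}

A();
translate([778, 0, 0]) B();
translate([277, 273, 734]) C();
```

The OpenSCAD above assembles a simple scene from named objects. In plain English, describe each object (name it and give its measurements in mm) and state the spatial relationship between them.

A is a table: top 778 mm (x) × 770 mm (y), 33 mm thick, upper face at z = 734 mm, on four 42×42 mm square legs, each inset 23 mm from the nearest pair of top edges, running from z = 0 to the bottom of the top.

B is a straight staircase of 9 solid steps. Each step is 893 mm wide (x), 294 mm deep (y, the going) and 155 mm tall (the rise). The first step rests on the floor; each subsequent step sits one going further in +y and one rise higher in +z, directly behind and above the previous step with no overlap.

C is a spool: two coaxial disc flanges of radius 112 mm and thickness 8 mm, joined by a core cylinder of radius 75 mm and height 104 mm. The lower flange rests on z = 0 and the three cylinders share a vertical axis.

The staircase is against the table's +x side, with their −y faces flush. The spool is on top of the table, centred.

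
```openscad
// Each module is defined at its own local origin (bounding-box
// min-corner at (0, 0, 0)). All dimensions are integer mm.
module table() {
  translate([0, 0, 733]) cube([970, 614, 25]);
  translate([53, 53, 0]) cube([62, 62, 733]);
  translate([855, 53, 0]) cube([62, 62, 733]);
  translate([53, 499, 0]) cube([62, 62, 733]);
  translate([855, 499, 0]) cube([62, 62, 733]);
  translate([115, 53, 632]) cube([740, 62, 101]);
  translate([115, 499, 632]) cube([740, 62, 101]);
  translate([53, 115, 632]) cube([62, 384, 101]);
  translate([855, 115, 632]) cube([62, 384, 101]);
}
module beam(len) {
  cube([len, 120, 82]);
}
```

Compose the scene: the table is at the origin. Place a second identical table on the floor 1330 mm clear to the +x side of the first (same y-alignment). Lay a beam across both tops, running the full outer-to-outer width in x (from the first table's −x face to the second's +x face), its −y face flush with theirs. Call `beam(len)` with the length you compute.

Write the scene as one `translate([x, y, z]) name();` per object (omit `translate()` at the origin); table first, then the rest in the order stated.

table();
translate([2300, 0, 0]) table();
translate([0, 0, 758]) beam(3270);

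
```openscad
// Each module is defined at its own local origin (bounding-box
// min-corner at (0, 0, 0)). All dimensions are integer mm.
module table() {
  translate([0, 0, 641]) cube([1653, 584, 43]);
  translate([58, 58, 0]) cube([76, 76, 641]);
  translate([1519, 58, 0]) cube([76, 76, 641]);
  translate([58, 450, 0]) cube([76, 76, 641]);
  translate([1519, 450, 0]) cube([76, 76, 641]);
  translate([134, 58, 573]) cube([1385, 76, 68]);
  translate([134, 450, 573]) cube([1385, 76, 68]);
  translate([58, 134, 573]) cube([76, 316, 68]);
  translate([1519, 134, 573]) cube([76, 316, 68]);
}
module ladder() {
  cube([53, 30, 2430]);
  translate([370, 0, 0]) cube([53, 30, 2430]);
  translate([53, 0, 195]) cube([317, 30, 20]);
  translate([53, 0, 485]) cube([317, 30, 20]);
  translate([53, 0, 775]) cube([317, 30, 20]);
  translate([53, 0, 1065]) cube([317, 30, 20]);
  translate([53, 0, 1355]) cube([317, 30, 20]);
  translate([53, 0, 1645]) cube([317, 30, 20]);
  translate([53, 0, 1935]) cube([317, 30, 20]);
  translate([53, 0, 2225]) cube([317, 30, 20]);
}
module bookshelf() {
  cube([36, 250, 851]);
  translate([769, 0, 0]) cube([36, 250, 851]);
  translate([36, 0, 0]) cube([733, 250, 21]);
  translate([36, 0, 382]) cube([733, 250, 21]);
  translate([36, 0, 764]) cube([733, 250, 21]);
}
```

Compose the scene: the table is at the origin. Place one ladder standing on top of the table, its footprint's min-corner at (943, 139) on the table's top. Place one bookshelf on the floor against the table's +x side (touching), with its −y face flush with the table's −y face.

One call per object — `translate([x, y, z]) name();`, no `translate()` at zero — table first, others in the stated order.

table();
translate([943, 139, 684]) ladder();
translate([1653, 0, 0]) bookshelf();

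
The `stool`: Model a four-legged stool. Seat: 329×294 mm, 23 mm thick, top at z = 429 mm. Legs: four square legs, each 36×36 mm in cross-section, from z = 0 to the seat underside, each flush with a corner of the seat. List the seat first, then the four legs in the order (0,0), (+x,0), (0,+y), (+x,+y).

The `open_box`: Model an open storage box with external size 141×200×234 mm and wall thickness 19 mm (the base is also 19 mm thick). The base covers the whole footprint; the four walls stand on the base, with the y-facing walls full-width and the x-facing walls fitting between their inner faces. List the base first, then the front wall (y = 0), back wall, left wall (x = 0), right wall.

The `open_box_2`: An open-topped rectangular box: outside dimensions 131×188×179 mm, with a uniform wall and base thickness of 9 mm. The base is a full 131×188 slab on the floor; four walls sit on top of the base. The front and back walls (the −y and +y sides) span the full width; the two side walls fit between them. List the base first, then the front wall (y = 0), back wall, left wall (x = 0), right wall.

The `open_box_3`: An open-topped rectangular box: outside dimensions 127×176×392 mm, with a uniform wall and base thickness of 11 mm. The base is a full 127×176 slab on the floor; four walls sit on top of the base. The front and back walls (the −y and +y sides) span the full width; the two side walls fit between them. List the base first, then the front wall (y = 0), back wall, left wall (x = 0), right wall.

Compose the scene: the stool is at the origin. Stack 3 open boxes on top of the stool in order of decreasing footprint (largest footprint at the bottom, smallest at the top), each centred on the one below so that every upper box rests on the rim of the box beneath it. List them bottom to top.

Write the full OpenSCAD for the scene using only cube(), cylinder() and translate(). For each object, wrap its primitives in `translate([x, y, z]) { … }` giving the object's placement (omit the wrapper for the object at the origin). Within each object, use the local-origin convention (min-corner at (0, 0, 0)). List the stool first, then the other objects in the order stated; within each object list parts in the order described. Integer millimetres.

translate([0, 0, 406]) cube([329, 294, 23]);
cube([36, 36, 406]);
translate([293, 0, 0]) cube([36, 36, 406]);
translate([0, 258, 0]) cube([36, 36, 406]);
translate([293, 258, 0]) cube([36, 36, 406]);
translate([94, 47, 429]) {
  cube([141, 200, 19]);
  translate([0, 0, 19]) cube([141, 19, 215]);
  translate([0, 181, 19]) cube([141, 19, 215]);
  translate([0, 19, 19]) cube([19, 162, 215]);
  translate([122, 19, 19]) cube([19, 162, 215]);
}
translate([99, 53, 663]) {
  cube([131, 188, 9]);
  translate([0, 0, 9]) cube([131, 9, 170]);
  translate([0, 179, 9]) cube([131, 9, 170]);
  translate([0, 9, 9]) cube([9, 170, 170]);
  translate([122, 9, 9]) cube([9, 170, 170]);
}
translate([101, 59, 842]) {
  cube([127, 176, 11]);
  translate([0, 0, 11]) cube([127, 11, 381]);
  translate([0, 165, 11]) cube([127, 11, 381]);
  translate([0, 11, 11]) cube([11, 154, 381]);
  translate([116, 11, 11]) cube([11, 154, 381]);
}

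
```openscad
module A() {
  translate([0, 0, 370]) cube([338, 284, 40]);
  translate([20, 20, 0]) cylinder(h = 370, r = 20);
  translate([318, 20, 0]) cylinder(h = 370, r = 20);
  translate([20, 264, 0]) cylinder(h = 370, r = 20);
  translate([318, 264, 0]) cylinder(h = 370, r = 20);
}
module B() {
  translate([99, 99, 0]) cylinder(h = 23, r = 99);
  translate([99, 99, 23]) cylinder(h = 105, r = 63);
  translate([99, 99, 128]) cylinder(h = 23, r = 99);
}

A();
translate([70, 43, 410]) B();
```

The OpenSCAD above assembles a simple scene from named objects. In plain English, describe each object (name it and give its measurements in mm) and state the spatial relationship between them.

A is a simple wooden stool: a rectangular seat 338 mm (x) by 284 mm (y), 40 mm thick, top face at z = 410 mm, on four round legs, each 40 mm in diameter. The legs rest on z = 0, each leg's axis is inset half a diameter from the nearest pair of seat edges (so the leg's bounding box is flush with the corner).

B is a spool: two coaxial disc flanges of radius 99 mm and thickness 23 mm, joined by a core cylinder of radius 63 mm and height 105 mm. The lower flange rests on z = 0 and the three cylinders share a vertical axis.

The spool is on top of the stool, centred.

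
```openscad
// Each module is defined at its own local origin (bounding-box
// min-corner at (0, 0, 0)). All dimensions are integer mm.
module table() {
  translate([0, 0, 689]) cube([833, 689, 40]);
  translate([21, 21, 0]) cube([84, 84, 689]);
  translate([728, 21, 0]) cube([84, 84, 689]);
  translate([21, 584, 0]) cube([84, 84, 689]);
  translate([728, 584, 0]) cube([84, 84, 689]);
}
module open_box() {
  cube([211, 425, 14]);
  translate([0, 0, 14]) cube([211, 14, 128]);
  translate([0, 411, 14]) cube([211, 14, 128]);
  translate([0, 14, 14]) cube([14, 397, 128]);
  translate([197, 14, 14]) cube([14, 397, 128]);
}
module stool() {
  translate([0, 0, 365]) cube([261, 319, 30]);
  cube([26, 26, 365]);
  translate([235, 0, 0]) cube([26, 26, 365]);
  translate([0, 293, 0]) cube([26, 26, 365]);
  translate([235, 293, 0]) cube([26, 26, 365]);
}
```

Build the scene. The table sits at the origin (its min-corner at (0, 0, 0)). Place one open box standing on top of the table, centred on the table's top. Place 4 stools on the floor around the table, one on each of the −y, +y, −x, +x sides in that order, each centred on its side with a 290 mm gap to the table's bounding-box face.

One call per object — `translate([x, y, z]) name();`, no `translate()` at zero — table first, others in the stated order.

table();
translate([311, 132, 729]) open_box();
translate([286, -609, 0]) stool();
translate([286, 979, 0]) stool();
translate([-551, 185, 0]) stool();
translate([1123, 185, 0]) stool();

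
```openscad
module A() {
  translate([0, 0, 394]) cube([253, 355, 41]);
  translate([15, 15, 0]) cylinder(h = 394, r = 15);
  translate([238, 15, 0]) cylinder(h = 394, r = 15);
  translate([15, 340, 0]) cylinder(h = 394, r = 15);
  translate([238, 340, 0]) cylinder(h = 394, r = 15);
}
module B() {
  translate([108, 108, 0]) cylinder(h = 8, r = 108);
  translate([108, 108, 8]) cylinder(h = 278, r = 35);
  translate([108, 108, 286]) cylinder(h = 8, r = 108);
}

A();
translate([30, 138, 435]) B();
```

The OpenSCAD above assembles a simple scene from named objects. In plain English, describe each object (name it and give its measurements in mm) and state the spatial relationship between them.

A is a simple wooden stool: a rectangular seat 253 mm (x) by 355 mm (y), 41 mm thick, top face at z = 435 mm, on four round legs, each 30 mm in diameter. The legs rest on z = 0, each leg's axis is inset half a diameter from the nearest pair of seat edges (so the leg's bounding box is flush with the corner).

B is a spool: two coaxial disc flanges of radius 108 mm and thickness 8 mm, joined by a core cylinder of radius 35 mm and height 278 mm. The lower flange rests on z = 0 and the three cylinders share a vertical axis.

The spool is on top of the stool.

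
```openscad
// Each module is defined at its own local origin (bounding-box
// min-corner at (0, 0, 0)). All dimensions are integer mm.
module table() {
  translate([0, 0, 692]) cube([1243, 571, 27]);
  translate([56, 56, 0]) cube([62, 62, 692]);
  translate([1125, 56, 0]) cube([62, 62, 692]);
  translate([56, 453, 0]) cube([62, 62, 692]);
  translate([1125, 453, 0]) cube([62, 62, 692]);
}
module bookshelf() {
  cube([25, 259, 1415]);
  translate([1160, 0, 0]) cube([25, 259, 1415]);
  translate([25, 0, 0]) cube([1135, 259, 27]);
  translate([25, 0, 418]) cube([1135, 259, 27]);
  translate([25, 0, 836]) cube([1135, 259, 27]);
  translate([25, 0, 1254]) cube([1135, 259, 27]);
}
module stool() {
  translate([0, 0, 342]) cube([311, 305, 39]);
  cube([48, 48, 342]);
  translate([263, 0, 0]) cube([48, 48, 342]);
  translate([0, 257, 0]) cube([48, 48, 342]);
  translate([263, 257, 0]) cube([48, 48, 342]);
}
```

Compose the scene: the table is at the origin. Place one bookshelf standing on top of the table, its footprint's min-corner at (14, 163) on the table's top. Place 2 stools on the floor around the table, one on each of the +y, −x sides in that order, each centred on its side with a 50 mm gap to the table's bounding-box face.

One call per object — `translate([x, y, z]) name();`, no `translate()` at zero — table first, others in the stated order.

table();
translate([14, 163, 719]) bookshelf();
translate([466, 621, 0]) stool();
translate([-361, 133, 0]) stool();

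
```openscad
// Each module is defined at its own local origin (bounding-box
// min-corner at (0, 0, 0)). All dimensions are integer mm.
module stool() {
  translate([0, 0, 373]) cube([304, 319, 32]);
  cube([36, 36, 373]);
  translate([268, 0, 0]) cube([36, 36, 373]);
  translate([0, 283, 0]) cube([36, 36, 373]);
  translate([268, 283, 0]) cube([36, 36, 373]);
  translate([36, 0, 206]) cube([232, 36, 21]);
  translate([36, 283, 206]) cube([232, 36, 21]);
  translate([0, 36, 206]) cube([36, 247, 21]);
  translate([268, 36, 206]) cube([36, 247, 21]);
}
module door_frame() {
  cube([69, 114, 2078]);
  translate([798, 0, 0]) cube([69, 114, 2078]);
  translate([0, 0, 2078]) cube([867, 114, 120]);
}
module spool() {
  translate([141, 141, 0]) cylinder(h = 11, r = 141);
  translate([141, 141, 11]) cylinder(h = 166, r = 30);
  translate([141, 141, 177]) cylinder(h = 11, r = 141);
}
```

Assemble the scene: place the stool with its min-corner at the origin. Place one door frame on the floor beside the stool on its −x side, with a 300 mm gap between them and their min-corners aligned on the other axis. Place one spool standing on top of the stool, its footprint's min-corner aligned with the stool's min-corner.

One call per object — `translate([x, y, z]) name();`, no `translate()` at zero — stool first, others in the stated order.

stool();
translate([-1167, 0, 0]) door_frame();
translate([0, 0, 405]) spool();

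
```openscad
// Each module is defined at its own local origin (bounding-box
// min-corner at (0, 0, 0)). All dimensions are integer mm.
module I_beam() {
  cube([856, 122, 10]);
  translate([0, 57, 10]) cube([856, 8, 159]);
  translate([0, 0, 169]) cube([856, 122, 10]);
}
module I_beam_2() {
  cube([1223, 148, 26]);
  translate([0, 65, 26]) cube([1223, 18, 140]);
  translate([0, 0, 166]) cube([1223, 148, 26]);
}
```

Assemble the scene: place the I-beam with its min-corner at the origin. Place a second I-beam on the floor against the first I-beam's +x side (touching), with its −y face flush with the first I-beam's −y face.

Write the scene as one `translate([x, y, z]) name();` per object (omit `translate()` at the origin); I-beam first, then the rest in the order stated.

I_beam();
translate([856, 0, 0]) I_beam_2();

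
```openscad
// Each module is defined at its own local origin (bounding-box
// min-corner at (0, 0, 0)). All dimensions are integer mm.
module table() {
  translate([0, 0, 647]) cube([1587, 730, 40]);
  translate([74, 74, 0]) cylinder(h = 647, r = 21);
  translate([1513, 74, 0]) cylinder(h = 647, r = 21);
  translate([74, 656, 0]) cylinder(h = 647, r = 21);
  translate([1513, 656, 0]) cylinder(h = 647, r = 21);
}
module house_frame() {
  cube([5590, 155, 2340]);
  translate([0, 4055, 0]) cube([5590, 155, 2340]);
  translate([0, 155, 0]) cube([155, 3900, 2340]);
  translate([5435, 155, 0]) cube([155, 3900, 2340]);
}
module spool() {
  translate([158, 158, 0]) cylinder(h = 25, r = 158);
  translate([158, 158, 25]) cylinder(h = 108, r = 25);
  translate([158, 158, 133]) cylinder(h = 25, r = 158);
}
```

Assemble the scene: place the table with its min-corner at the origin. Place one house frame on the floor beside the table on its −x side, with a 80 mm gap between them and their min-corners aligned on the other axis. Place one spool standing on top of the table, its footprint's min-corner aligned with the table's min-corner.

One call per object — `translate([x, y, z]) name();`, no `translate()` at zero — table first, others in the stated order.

table();
translate([-5670, 0, 0]) house_frame();
translate([0, 0, 687]) spool();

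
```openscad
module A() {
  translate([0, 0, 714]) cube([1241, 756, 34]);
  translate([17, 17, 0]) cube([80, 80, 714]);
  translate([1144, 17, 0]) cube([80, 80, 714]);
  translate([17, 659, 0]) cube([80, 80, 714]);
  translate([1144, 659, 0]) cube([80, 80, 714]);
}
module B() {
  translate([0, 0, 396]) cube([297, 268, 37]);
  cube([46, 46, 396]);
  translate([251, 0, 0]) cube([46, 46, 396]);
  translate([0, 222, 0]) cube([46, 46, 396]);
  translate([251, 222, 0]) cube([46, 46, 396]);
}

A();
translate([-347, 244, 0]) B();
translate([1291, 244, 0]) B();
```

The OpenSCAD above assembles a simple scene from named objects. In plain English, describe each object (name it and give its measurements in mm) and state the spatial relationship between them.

A is a rectangular dining table. The top is 1241×756×34 mm with its upper surface at z = 748 mm. It stands on four 80×80 mm square legs, each inset 17 mm from the nearest pair of top edges, running from the floor to the underside of the top.

B is a four-legged stool. The seat is 297×268 mm, 37 mm thick, top at z = 433 mm. It stands on four square legs, each 46×46 mm in cross-section, from z = 0 to the seat underside, each flush with a corner of the seat.

Two stools sit around the table at the −x, +x sides.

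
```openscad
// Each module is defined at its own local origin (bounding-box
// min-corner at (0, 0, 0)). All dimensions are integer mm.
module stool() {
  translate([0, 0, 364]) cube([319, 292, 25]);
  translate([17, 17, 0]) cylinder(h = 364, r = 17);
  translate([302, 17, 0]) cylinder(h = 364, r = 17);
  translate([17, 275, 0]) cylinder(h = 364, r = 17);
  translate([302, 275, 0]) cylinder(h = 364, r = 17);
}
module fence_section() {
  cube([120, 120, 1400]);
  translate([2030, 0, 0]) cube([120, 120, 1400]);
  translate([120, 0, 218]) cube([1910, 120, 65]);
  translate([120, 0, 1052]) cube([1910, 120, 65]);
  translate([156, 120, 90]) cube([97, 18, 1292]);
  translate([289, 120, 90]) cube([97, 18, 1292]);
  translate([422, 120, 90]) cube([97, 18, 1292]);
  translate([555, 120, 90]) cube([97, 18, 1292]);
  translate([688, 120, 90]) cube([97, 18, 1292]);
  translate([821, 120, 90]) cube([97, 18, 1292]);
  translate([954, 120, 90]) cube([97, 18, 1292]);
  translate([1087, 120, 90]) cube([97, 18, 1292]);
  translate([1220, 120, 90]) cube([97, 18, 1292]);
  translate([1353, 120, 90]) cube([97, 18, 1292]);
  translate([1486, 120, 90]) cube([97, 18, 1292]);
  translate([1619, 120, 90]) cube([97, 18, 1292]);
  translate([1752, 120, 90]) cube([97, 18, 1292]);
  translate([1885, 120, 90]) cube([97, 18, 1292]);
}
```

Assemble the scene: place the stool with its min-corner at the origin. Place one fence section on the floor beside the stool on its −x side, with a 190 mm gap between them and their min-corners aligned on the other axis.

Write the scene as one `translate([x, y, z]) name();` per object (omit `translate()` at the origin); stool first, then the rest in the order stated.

stool();
translate([-2340, 0, 0]) fence_section();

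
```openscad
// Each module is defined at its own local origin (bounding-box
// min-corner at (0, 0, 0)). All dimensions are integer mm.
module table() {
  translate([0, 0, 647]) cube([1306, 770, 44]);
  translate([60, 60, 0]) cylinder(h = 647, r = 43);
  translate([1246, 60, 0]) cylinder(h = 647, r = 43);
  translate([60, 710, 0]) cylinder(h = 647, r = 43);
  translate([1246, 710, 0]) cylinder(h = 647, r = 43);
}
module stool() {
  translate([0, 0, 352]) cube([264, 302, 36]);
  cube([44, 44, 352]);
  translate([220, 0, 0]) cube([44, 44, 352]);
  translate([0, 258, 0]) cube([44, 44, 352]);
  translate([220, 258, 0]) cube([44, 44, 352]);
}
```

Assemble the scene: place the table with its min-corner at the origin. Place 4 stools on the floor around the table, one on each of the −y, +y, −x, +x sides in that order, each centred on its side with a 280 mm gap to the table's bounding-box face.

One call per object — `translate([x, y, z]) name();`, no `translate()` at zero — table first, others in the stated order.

table();
translate([521, -582, 0]) stool();
translate([521, 1050, 0]) stool();
translate([-544, 234, 0]) stool();
translate([1586, 234, 0]) stool();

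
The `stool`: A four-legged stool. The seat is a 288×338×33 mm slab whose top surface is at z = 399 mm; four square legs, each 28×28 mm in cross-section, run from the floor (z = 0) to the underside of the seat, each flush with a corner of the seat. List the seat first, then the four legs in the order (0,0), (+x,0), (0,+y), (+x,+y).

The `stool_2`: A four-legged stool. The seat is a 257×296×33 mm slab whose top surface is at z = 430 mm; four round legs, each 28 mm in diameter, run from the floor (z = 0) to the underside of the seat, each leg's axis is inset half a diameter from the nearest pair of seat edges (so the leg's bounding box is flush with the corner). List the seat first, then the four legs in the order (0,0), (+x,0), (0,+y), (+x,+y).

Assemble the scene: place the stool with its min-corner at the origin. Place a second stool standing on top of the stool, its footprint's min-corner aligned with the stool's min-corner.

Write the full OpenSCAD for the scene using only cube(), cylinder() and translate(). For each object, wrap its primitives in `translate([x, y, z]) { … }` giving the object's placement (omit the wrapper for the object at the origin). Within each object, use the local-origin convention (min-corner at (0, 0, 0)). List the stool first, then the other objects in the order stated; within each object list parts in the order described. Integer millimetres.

translate([0, 0, 366]) cube([288, 338, 33]);
cube([28, 28, 366]);
translate([260, 0, 0]) cube([28, 28, 366]);
translate([0, 310, 0]) cube([28, 28, 366]);
translate([260, 310, 0]) cube([28, 28, 366]);
translate([0, 0, 399]) {
  translate([0, 0, 397]) cube([257, 296, 33]);
  translate([14, 14, 0]) cylinder(h = 397, r = 14);
  translate([243, 14, 0]) cylinder(h = 397, r = 14);
  translate([14, 282, 0]) cylinder(h = 397, r = 14);
  translate([243, 282, 0]) cylinder(h = 397, r = 14);
}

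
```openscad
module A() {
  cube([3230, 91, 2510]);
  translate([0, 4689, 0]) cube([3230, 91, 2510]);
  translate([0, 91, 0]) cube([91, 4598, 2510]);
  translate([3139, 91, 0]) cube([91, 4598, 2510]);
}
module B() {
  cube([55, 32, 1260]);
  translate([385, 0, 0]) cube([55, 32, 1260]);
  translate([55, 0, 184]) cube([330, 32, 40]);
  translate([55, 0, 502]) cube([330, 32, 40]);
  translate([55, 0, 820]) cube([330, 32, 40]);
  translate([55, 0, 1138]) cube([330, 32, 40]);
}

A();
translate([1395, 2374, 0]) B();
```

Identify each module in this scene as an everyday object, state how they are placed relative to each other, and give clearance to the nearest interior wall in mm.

Clearances: x = 1304, y = 2283; minimum 1304 mm.

A is a house frame. B is a ladder. The ladder sits inside the house frame, centred. The clearance to the nearest interior wall is 1304 mm.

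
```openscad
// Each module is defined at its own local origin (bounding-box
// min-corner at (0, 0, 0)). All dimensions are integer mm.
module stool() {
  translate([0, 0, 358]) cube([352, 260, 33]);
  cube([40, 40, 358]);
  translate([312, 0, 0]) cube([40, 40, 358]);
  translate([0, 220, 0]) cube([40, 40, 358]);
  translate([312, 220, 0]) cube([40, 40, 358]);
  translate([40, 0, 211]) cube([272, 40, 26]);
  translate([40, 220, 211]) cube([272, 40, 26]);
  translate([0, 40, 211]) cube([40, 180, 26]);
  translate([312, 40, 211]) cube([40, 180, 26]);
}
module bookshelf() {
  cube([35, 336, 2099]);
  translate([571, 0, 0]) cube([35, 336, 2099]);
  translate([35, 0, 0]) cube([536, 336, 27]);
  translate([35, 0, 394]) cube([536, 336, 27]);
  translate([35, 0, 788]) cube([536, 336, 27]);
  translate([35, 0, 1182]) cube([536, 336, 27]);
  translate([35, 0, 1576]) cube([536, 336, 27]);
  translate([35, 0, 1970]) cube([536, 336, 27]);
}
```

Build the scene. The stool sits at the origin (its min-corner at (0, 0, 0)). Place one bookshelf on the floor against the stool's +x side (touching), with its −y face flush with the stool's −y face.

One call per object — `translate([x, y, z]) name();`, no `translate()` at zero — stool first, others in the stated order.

stool();
translate([352, 0, 0]) bookshelf();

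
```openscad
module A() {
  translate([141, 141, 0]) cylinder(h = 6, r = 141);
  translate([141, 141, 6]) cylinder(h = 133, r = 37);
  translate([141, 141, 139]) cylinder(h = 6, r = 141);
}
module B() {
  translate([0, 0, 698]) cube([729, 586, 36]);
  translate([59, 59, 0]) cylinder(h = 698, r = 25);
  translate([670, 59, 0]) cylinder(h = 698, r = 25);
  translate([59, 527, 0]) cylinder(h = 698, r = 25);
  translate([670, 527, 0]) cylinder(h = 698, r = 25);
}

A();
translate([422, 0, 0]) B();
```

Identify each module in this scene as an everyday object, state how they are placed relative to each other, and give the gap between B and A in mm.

The table's nearest face is 140 mm from the spool's +x face.

A is a spool. B is a table. The table is on the floor beside the spool on its +x side. The gap between the table and the spool is 140 mm.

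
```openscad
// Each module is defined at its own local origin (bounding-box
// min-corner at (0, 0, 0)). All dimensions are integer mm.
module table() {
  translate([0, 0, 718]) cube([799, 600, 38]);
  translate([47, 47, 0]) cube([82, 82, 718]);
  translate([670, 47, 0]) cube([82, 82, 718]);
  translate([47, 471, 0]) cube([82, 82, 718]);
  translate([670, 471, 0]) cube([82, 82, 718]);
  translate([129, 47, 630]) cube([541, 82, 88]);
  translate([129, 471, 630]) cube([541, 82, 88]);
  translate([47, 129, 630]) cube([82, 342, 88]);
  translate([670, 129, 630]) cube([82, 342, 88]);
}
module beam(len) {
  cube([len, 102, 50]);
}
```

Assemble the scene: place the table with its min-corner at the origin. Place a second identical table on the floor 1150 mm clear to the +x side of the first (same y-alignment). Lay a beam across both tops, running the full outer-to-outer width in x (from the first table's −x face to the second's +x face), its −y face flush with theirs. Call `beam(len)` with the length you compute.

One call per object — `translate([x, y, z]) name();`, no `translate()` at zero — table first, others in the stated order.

table();
translate([1949, 0, 0]) table();
translate([0, 0, 756]) beam(2748);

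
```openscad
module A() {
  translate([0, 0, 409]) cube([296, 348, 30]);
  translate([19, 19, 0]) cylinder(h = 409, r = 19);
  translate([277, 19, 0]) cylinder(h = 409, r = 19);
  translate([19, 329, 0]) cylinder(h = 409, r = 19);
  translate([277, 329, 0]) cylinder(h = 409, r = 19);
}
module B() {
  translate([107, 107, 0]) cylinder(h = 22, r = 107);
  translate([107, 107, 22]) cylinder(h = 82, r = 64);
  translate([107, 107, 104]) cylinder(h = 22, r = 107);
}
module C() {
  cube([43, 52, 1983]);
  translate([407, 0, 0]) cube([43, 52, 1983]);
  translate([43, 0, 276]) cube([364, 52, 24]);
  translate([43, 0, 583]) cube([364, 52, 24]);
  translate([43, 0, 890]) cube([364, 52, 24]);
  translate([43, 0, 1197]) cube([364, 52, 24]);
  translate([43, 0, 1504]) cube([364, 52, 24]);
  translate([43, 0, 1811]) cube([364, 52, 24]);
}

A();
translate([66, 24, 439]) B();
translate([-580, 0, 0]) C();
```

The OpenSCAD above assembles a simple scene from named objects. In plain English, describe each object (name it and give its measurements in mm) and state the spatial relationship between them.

A is a simple wooden stool: a rectangular seat 296 mm (x) by 348 mm (y), 30 mm thick, top face at z = 439 mm, on four round legs, each 38 mm in diameter. The legs rest on z = 0, each leg's axis is inset half a diameter from the nearest pair of seat edges (so the leg's bounding box is flush with the corner).

B is a spool: two coaxial disc flanges of radius 107 mm and thickness 22 mm, joined by a core cylinder of radius 64 mm and height 82 mm. The lower flange rests on z = 0 and the three cylinders share a vertical axis.

C is a wooden ladder with two side rails of 43×52 mm section and 1983 mm height, set 450 mm apart overall. Between them run 6 rectangular rungs (52 mm deep, 24 mm thick), front faces flush with the rails' −y face. The bottom of the first rung is 276 mm above the floor and each subsequent rung is 307 mm higher than the one below.

The spool is on top of the stool. The ladder is on the floor beside the stool on its −x side.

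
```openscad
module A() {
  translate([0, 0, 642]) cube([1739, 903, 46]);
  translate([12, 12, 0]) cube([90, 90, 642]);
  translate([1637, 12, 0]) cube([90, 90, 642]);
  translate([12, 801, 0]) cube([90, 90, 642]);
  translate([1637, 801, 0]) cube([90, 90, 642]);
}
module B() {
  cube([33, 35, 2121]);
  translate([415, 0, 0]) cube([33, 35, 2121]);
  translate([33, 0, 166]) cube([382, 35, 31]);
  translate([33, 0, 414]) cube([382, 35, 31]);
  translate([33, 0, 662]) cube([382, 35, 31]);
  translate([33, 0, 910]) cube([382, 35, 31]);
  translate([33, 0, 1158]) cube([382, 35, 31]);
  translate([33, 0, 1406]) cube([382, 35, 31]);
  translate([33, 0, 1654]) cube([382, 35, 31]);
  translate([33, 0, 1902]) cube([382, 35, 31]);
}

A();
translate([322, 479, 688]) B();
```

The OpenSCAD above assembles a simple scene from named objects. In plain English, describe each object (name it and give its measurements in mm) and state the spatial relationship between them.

A is a table: top 1739 mm (x) × 903 mm (y), 46 mm thick, upper face at z = 688 mm, on four 90×90 mm square legs, each inset 12 mm from the nearest pair of top edges, running from z = 0 to the bottom of the top.

B is a straight ladder. Two 33×35 mm vertical rails, 2121 mm tall, stand 448 mm apart (outside-to-outside) with their front faces coplanar on the −y side. 8 rungs, each 35 mm deep and 31 mm tall, span between the inner faces of the rails, front faces flush with the rails. The lowest rung's underside is at z = 166 mm and rungs are spaced 248 mm apart (underside to underside).

The ladder is on top of the table.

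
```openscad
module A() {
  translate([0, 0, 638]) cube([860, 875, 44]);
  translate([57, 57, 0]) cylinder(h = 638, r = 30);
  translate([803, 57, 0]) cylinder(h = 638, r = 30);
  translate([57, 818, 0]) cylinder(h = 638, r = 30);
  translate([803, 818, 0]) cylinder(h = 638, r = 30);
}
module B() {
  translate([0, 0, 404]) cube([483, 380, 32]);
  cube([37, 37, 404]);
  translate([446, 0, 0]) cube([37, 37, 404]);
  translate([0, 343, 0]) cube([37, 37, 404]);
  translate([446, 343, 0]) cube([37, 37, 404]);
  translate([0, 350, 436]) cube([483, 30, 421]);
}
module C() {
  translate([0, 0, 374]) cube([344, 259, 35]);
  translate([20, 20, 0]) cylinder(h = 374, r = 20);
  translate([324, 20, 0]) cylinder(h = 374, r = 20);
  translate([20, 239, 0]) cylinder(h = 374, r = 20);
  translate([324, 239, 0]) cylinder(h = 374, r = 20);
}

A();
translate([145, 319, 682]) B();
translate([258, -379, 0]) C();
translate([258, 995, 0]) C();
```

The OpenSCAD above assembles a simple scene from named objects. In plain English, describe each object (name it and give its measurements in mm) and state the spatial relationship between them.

A is a rectangular dining table. The top is 860×875×44 mm with its upper surface at z = 682 mm. It stands on four round legs of 60 mm diameter, each leg's bounding box inset 27 mm from the nearest pair of top edges, running from the floor to the underside of the top.

B is a chair. The seat is a 483×380×32 mm slab with its top at z = 436 mm, on four 37×37 mm corner legs (flush with the seat edges, standing on z = 0). A flat backrest 30 mm thick, 421 mm tall, spans the full seat width and rises from the seat top along its +y edge, rear face flush with the rear of the seat.

C is a four-legged stool. The seat is a 344×259×35 mm slab whose top surface is at z = 409 mm; four round legs, each 40 mm in diameter, run from the floor (z = 0) to the underside of the seat, each leg's axis is inset half a diameter from the nearest pair of seat edges (so the leg's bounding box is flush with the corner).

The chair is on top of the table. Two stools sit around the table at the −y, +y sides.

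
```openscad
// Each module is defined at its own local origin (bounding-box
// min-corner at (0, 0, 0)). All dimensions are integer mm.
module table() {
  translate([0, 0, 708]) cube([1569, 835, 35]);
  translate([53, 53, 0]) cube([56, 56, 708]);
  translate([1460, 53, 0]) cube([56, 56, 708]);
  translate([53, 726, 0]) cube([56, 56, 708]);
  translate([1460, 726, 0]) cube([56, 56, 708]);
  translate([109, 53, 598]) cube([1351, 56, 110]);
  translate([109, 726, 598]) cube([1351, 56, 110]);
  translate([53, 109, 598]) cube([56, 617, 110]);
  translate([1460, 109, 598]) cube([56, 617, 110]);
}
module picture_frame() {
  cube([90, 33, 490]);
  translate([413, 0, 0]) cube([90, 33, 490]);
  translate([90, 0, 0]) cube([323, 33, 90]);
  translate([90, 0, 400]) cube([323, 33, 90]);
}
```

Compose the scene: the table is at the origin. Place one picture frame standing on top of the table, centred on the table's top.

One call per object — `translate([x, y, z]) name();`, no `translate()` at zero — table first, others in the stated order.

table();
translate([533, 401, 743]) picture_frame();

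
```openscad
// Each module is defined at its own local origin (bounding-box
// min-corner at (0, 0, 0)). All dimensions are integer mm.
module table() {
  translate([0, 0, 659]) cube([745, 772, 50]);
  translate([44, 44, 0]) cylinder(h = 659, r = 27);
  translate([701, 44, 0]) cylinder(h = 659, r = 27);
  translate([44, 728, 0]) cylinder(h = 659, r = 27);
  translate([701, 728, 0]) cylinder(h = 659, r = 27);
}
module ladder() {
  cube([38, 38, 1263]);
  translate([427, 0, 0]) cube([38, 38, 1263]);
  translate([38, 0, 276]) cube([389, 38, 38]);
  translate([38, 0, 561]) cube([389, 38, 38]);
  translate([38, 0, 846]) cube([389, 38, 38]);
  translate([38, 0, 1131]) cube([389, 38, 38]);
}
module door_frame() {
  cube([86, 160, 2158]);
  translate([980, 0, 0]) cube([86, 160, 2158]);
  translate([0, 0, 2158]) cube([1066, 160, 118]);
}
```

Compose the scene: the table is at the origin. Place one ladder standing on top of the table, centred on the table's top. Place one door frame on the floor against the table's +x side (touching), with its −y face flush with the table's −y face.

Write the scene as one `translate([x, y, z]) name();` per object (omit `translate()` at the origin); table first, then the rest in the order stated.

table();
translate([140, 367, 709]) ladder();
translate([745, 0, 0]) door_frame();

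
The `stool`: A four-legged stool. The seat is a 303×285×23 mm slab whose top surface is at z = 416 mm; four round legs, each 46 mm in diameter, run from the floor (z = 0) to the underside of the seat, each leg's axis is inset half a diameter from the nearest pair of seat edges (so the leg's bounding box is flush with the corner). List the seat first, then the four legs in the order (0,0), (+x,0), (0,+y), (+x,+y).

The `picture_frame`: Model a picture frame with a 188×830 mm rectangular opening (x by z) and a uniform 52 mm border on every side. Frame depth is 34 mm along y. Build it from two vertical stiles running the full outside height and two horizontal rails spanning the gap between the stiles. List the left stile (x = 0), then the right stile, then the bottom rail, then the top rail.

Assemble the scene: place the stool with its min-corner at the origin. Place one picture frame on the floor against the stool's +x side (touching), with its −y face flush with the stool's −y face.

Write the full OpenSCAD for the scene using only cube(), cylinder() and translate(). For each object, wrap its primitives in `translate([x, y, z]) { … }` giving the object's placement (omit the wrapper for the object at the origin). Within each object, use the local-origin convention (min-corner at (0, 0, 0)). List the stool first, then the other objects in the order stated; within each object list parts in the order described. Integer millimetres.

translate([0, 0, 393]) cube([303, 285, 23]);
translate([23, 23, 0]) cylinder(h = 393, r = 23);
translate([280, 23, 0]) cylinder(h = 393, r = 23);
translate([23, 262, 0]) cylinder(h = 393, r = 23);
translate([280, 262, 0]) cylinder(h = 393, r = 23);
translate([303, 0, 0]) {
  cube([52, 34, 934]);
  translate([240, 0, 0]) cube([52, 34, 934]);
  translate([52, 0, 0]) cube([188, 34, 52]);
  translate([52, 0, 882]) cube([188, 34, 52]);
}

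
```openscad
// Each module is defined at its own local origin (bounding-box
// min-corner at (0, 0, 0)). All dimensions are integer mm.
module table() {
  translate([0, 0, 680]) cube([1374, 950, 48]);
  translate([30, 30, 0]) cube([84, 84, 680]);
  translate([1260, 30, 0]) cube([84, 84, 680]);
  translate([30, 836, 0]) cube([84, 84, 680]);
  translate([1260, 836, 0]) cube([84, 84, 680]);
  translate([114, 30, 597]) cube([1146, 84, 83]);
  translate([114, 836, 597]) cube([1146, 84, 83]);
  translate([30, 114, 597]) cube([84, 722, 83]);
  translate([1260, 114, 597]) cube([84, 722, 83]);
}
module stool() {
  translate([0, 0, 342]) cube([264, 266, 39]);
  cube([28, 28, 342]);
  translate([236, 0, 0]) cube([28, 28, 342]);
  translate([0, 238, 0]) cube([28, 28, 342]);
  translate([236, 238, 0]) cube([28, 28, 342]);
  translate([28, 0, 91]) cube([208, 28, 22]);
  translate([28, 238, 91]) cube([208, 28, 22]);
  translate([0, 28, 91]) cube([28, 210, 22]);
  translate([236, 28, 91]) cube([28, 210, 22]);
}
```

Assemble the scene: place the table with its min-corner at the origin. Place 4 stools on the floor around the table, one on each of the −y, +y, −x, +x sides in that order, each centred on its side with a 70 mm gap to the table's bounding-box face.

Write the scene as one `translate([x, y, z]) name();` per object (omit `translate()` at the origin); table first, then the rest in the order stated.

table();
translate([555, -336, 0]) stool();
translate([555, 1020, 0]) stool();
translate([-334, 342, 0]) stool();
translate([1444, 342, 0]) stool();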